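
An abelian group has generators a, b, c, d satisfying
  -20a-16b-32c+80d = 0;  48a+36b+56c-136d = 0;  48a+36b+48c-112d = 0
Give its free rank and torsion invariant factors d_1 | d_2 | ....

rank_ℚ(R)=3; free=4−3=1
SNF(R) diag = [4, 4, 8] → torsion [4, 4, 8]

Answer: M ≅ ℤ^1 ⊕ ℤ/4 ⊕ ℤ/4 ⊕ ℤ/8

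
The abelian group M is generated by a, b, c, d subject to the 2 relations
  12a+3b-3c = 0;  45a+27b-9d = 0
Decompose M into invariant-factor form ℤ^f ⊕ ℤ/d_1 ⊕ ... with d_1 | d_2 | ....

Answer: M ≅ ℤ^2 ⊕ ℤ/3 ⊕ ℤ/9

Derivation:
rank_ℚ(R)=2; free=4−2=2
SNF(R) diag = [3, 9] → torsion [3, 9]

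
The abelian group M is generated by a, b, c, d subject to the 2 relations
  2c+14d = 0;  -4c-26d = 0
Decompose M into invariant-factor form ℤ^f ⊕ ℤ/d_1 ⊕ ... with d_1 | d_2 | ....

Answer: M ≅ ℤ^2 ⊕ ℤ/2 ⊕ ℤ/2

Derivation:
rank_ℚ(R)=2; free=4−2=2
SNF(R) diag = [2, 2] → torsion [2, 2]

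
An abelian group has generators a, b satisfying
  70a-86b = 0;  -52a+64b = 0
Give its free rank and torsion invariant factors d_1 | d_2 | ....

Answer: M ≅ ℤ/2 ⊕ ℤ/4

Derivation:
rank_ℚ(R)=2; free=2−2=0
SNF(R) diag = [2, 4] → torsion [2, 4]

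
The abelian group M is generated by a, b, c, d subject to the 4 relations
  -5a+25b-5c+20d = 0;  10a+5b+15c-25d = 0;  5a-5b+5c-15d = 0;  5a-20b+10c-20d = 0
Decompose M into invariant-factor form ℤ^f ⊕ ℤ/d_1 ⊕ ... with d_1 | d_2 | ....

rank_ℚ(R)=4; free=4−4=0
SNF(R) diag = [5, 5, 5, 10] → torsion [5, 5, 5, 10]

Answer: M ≅ ℤ/5 ⊕ ℤ/5 ⊕ ℤ/5 ⊕ ℤ/10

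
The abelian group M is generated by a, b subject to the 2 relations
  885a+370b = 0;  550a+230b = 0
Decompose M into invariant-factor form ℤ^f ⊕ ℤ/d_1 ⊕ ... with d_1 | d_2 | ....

rank_ℚ(R)=2; free=2−2=0
SNF(R) diag = [5, 10] → torsion [5, 10]

Answer: M ≅ ℤ/5 ⊕ ℤ/10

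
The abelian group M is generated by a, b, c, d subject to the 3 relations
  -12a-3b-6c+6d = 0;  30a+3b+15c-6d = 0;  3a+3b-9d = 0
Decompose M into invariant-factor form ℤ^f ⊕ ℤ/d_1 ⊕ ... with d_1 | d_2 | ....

rank_ℚ(R)=3; free=4−3=1
SNF(R) diag = [3, 3, 9] → torsion [3, 3, 9]

Answer: M ≅ ℤ^1 ⊕ ℤ/3 ⊕ ℤ/3 ⊕ ℤ/9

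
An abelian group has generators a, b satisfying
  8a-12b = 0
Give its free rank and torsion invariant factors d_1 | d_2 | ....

Answer: M ≅ ℤ^1 ⊕ ℤ/4

Derivation:
rank_ℚ(R)=1; free=2−1=1
SNF(R) diag = [4] → torsion [4]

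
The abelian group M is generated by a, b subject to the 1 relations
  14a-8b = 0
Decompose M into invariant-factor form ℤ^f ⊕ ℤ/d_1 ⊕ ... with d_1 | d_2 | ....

Answer: M ≅ ℤ^1 ⊕ ℤ/2

Derivation:
rank_ℚ(R)=1; free=2−1=1
SNF(R) diag = [2] → torsion [2]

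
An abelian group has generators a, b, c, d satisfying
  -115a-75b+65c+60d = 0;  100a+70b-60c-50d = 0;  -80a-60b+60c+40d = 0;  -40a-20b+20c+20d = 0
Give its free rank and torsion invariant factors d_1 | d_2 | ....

rank_ℚ(R)=4; free=4−4=0
SNF(R) diag = [5, 10, 20, 20] → torsion [5, 10, 20, 20]

Answer: M ≅ ℤ/5 ⊕ ℤ/10 ⊕ ℤ/20 ⊕ ℤ/20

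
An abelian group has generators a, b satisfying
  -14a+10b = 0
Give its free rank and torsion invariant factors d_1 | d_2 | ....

rank_ℚ(R)=1; free=2−1=1
SNF(R) diag = [2] → torsion [2]

Answer: M ≅ ℤ^1 ⊕ ℤ/2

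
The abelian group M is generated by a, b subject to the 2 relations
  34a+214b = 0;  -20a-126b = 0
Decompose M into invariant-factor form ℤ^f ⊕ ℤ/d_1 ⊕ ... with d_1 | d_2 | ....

Answer: M ≅ ℤ/2 ⊕ ℤ/2

Derivation:
rank_ℚ(R)=2; free=2−2=0
SNF(R) diag = [2, 2] → torsion [2, 2]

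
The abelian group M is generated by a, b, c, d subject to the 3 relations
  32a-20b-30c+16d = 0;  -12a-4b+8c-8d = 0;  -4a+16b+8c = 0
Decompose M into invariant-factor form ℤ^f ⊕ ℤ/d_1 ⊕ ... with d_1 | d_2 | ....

Answer: M ≅ ℤ^1 ⊕ ℤ/2 ⊕ ℤ/4 ⊕ ℤ/4

Derivation:
rank_ℚ(R)=3; free=4−3=1
SNF(R) diag = [2, 4, 4] → torsion [2, 4, 4]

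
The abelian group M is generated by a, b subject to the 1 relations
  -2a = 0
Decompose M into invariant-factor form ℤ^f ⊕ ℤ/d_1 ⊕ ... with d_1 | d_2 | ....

rank_ℚ(R)=1; free=2−1=1
SNF(R) diag = [2] → torsion [2]

Answer: M ≅ ℤ^1 ⊕ ℤ/2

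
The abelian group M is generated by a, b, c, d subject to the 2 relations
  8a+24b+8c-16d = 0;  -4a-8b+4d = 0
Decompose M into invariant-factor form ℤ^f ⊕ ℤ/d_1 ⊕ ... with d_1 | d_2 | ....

Answer: M ≅ ℤ^2 ⊕ ℤ/4 ⊕ ℤ/8

Derivation:
rank_ℚ(R)=2; free=4−2=2
SNF(R) diag = [4, 8] → torsion [4, 8]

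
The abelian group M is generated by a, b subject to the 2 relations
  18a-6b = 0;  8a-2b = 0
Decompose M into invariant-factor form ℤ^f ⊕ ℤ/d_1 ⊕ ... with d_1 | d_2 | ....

Answer: M ≅ ℤ/2 ⊕ ℤ/6

Derivation:
rank_ℚ(R)=2; free=2−2=0
SNF(R) diag = [2, 6] → torsion [2, 6]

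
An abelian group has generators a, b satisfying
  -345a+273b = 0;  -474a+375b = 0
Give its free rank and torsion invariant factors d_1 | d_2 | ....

Answer: M ≅ ℤ/3 ⊕ ℤ/9

Derivation:
rank_ℚ(R)=2; free=2−2=0
SNF(R) diag = [3, 9] → torsion [3, 9]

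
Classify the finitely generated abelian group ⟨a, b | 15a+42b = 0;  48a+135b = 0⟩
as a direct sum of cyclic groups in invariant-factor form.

rank_ℚ(R)=2; free=2−2=0
SNF(R) diag = [3, 3] → torsion [3, 3]

Answer: M ≅ ℤ/3 ⊕ ℤ/3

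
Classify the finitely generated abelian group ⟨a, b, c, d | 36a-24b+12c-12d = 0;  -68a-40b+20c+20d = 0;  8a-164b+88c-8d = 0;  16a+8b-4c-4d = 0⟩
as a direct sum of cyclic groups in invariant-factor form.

Answer: M ≅ ℤ/4 ⊕ ℤ/12 ⊕ ℤ/12 ⊕ ℤ/24

Derivation:
rank_ℚ(R)=4; free=4−4=0
SNF(R) diag = [4, 12, 12, 24] → torsion [4, 12, 12, 24]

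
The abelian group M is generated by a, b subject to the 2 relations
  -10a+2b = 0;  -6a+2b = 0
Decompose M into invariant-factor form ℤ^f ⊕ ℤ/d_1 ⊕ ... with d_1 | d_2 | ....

rank_ℚ(R)=2; free=2−2=0
SNF(R) diag = [2, 4] → torsion [2, 4]

Answer: M ≅ ℤ/2 ⊕ ℤ/4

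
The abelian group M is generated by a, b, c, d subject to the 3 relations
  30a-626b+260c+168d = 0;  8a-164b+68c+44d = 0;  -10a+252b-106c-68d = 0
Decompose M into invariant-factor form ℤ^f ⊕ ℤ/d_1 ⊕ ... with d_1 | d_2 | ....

rank_ℚ(R)=3; free=4−3=1
SNF(R) diag = [2, 2, 4] → torsion [2, 2, 4]

Answer: M ≅ ℤ^1 ⊕ ℤ/2 ⊕ ℤ/2 ⊕ ℤ/4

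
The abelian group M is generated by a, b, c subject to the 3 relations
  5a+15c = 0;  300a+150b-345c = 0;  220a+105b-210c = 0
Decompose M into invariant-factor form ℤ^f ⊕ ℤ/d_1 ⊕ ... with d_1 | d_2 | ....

Answer: M ≅ ℤ/5 ⊕ ℤ/15 ⊕ ℤ/15

Derivation:
rank_ℚ(R)=3; free=3−3=0
SNF(R) diag = [5, 15, 15] → torsion [5, 15, 15]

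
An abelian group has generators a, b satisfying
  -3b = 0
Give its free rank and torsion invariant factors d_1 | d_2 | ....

Answer: M ≅ ℤ^1 ⊕ ℤ/3

Derivation:
rank_ℚ(R)=1; free=2−1=1
SNF(R) diag = [3] → torsion [3]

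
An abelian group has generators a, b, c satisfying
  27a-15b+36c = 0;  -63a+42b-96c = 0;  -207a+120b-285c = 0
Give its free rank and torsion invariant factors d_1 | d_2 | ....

Answer: M ≅ ℤ/3 ⊕ ℤ/3 ⊕ ℤ/9

Derivation:
rank_ℚ(R)=3; free=3−3=0
SNF(R) diag = [3, 3, 9] → torsion [3, 3, 9]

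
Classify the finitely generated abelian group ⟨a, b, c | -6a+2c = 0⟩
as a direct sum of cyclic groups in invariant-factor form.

Answer: M ≅ ℤ^2 ⊕ ℤ/2

Derivation:
rank_ℚ(R)=1; free=3−1=2
SNF(R) diag = [2] → torsion [2]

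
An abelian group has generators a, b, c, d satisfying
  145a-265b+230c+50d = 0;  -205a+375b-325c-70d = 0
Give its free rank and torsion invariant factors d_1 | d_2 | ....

rank_ℚ(R)=2; free=4−2=2
SNF(R) diag = [5, 5] → torsion [5, 5]

Answer: M ≅ ℤ^2 ⊕ ℤ/5 ⊕ ℤ/5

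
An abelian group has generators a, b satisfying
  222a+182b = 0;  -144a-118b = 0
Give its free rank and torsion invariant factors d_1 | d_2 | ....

Answer: M ≅ ℤ/2 ⊕ ℤ/6

Derivation:
rank_ℚ(R)=2; free=2−2=0
SNF(R) diag = [2, 6] → torsion [2, 6]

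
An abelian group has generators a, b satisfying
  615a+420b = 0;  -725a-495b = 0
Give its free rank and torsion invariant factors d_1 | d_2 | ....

Answer: M ≅ ℤ/5 ⊕ ℤ/15

Derivation:
rank_ℚ(R)=2; free=2−2=0
SNF(R) diag = [5, 15] → torsion [5, 15]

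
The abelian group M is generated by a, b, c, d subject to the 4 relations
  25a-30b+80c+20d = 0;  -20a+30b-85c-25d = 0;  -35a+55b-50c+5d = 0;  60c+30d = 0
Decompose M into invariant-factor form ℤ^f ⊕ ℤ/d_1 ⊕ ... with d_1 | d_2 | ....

Answer: M ≅ ℤ/5 ⊕ ℤ/5 ⊕ ℤ/15 ⊕ ℤ/30

Derivation:
rank_ℚ(R)=4; free=4−4=0
SNF(R) diag = [5, 5, 15, 30] → torsion [5, 5, 15, 30]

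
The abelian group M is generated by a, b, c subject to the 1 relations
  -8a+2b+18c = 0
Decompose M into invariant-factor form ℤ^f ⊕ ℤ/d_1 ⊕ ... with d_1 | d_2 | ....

Answer: M ≅ ℤ^2 ⊕ ℤ/2

Derivation:
rank_ℚ(R)=1; free=3−1=2
SNF(R) diag = [2] → torsion [2]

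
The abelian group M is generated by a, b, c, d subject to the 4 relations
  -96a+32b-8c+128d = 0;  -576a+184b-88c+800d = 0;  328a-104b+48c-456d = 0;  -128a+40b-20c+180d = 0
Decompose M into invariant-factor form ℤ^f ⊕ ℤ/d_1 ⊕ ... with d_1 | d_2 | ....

Answer: M ≅ ℤ/4 ⊕ ℤ/8 ⊕ ℤ/8 ⊕ ℤ/8

Derivation:
rank_ℚ(R)=4; free=4−4=0
SNF(R) diag = [4, 8, 8, 8] → torsion [4, 8, 8, 8]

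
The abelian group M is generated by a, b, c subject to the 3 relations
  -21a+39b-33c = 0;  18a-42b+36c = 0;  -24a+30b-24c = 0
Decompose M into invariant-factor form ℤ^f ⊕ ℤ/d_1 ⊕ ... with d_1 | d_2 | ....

rank_ℚ(R)=3; free=3−3=0
SNF(R) diag = [3, 6, 6] → torsion [3, 6, 6]

Answer: M ≅ ℤ/3 ⊕ ℤ/6 ⊕ ℤ/6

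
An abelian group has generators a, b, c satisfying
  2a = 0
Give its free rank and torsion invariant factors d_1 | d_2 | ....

rank_ℚ(R)=1; free=3−1=2
SNF(R) diag = [2] → torsion [2]

Answer: M ≅ ℤ^2 ⊕ ℤ/2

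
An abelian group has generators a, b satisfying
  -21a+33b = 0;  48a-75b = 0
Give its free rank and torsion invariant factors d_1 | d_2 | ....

rank_ℚ(R)=2; free=2−2=0
SNF(R) diag = [3, 3] → torsion [3, 3]

Answer: M ≅ ℤ/3 ⊕ ℤ/3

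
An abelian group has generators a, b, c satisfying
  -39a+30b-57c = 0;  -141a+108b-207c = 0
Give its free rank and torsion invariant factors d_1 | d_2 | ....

Answer: M ≅ ℤ^1 ⊕ ℤ/3 ⊕ ℤ/6

Derivation:
rank_ℚ(R)=2; free=3−2=1
SNF(R) diag = [3, 6] → torsion [3, 6]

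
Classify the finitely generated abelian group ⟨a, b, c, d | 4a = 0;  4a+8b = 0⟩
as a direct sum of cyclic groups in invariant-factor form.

rank_ℚ(R)=2; free=4−2=2
SNF(R) diag = [4, 8] → torsion [4, 8]

Answer: M ≅ ℤ^2 ⊕ ℤ/4 ⊕ ℤ/8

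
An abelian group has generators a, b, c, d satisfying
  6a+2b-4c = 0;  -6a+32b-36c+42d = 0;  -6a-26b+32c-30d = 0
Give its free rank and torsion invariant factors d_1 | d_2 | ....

Answer: M ≅ ℤ^1 ⊕ ℤ/2 ⊕ ℤ/2 ⊕ ℤ/6

Derivation:
rank_ℚ(R)=3; free=4−3=1
SNF(R) diag = [2, 2, 6] → torsion [2, 2, 6]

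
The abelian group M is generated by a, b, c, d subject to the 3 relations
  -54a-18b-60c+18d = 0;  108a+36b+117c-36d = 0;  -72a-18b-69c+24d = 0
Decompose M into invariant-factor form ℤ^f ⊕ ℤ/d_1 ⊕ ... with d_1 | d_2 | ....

Answer: M ≅ ℤ^1 ⊕ ℤ/3 ⊕ ℤ/6 ⊕ ℤ/18

Derivation:
rank_ℚ(R)=3; free=4−3=1
SNF(R) diag = [3, 6, 18] → torsion [3, 6, 18]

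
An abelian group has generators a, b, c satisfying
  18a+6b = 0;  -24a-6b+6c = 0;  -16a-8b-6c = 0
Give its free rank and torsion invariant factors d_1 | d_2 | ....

Answer: M ≅ ℤ/2 ⊕ ℤ/6 ⊕ ℤ/6

Derivation:
rank_ℚ(R)=3; free=3−3=0
SNF(R) diag = [2, 6, 6] → torsion [2, 6, 6]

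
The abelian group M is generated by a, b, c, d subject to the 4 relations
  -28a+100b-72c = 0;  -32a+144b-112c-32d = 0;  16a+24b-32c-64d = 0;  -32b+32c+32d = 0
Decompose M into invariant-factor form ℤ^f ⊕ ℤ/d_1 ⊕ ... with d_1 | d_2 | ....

rank_ℚ(R)=4; free=4−4=0
SNF(R) diag = [4, 8, 16, 32] → torsion [4, 8, 16, 32]

Answer: M ≅ ℤ/4 ⊕ ℤ/8 ⊕ ℤ/16 ⊕ ℤ/32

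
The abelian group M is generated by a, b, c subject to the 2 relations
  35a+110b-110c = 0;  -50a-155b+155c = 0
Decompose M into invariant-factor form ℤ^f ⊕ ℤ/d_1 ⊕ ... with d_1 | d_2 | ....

Answer: M ≅ ℤ^1 ⊕ ℤ/5 ⊕ ℤ/15

Derivation:
rank_ℚ(R)=2; free=3−2=1
SNF(R) diag = [5, 15] → torsion [5, 15]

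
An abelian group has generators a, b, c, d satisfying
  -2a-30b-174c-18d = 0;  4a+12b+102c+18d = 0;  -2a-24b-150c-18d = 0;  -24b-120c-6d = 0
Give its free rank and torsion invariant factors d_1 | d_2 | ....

Answer: M ≅ ℤ/2 ⊕ ℤ/6 ⊕ ℤ/6 ⊕ ℤ/18

Derivation:
rank_ℚ(R)=4; free=4−4=0
SNF(R) diag = [2, 6, 6, 18] → torsion [2, 6, 6, 18]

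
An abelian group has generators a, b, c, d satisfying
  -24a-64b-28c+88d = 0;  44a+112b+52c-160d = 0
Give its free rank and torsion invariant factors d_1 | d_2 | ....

rank_ℚ(R)=2; free=4−2=2
SNF(R) diag = [4, 4] → torsion [4, 4]

Answer: M ≅ ℤ^2 ⊕ ℤ/4 ⊕ ℤ/4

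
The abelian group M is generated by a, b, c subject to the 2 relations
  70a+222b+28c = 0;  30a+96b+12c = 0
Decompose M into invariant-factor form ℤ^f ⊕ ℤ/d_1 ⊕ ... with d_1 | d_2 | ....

rank_ℚ(R)=2; free=3−2=1
SNF(R) diag = [2, 6] → torsion [2, 6]

Answer: M ≅ ℤ^1 ⊕ ℤ/2 ⊕ ℤ/6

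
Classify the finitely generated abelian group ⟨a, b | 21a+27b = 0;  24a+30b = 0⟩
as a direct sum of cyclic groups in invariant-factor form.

rank_ℚ(R)=2; free=2−2=0
SNF(R) diag = [3, 6] → torsion [3, 6]

Answer: M ≅ ℤ/3 ⊕ ℤ/6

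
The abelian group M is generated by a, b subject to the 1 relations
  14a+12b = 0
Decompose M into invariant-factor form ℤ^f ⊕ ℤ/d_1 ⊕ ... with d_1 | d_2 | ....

rank_ℚ(R)=1; free=2−1=1
SNF(R) diag = [2] → torsion [2]

Answer: M ≅ ℤ^1 ⊕ ℤ/2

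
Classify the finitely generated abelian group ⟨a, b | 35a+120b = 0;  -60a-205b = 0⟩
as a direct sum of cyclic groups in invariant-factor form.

Answer: M ≅ ℤ/5 ⊕ ℤ/5

Derivation:
rank_ℚ(R)=2; free=2−2=0
SNF(R) diag = [5, 5] → torsion [5, 5]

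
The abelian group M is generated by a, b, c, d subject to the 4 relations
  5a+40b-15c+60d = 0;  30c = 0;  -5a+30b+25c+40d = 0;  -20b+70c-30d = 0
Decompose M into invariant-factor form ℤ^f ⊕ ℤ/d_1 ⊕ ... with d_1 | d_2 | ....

Answer: M ≅ ℤ/5 ⊕ ℤ/10 ⊕ ℤ/10 ⊕ ℤ/30

Derivation:
rank_ℚ(R)=4; free=4−4=0
SNF(R) diag = [5, 10, 10, 30] → torsion [5, 10, 10, 30]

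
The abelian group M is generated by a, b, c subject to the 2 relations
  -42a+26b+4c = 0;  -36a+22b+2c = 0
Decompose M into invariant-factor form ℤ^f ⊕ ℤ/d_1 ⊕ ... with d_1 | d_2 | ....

Answer: M ≅ ℤ^1 ⊕ ℤ/2 ⊕ ℤ/6

Derivation:
rank_ℚ(R)=2; free=3−2=1
SNF(R) diag = [2, 6] → torsion [2, 6]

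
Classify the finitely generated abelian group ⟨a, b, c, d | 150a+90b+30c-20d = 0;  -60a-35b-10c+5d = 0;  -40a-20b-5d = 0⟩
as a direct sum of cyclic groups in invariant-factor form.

rank_ℚ(R)=3; free=4−3=1
SNF(R) diag = [5, 5, 10] → torsion [5, 5, 10]

Answer: M ≅ ℤ^1 ⊕ ℤ/5 ⊕ ℤ/5 ⊕ ℤ/10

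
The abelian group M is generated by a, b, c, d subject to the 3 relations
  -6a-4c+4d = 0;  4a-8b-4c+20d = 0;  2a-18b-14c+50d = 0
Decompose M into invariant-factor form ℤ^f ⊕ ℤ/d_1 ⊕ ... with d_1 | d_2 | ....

rank_ℚ(R)=3; free=4−3=1
SNF(R) diag = [2, 2, 4] → torsion [2, 2, 4]

Answer: M ≅ ℤ^1 ⊕ ℤ/2 ⊕ ℤ/2 ⊕ ℤ/4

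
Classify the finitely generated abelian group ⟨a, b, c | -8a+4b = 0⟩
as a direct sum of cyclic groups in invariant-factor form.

rank_ℚ(R)=1; free=3−1=2
SNF(R) diag = [4] → torsion [4]

Answer: M ≅ ℤ^2 ⊕ ℤ/4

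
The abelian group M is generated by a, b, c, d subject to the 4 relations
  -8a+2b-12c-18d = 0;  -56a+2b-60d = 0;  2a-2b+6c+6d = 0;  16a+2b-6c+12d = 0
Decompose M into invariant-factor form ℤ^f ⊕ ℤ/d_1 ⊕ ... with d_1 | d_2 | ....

rank_ℚ(R)=4; free=4−4=0
SNF(R) diag = [2, 6, 6, 18] → torsion [2, 6, 6, 18]

Answer: M ≅ ℤ/2 ⊕ ℤ/6 ⊕ ℤ/6 ⊕ ℤ/18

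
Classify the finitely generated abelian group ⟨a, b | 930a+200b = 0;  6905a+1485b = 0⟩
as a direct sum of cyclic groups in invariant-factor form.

rank_ℚ(R)=2; free=2−2=0
SNF(R) diag = [5, 10] → torsion [5, 10]

Answer: M ≅ ℤ/5 ⊕ ℤ/10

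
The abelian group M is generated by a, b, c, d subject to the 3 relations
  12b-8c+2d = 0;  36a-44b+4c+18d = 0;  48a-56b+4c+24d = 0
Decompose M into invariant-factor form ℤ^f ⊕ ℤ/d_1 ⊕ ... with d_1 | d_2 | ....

Answer: M ≅ ℤ^1 ⊕ ℤ/2 ⊕ ℤ/4 ⊕ ℤ/12

Derivation:
rank_ℚ(R)=3; free=4−3=1
SNF(R) diag = [2, 4, 12] → torsion [2, 4, 12]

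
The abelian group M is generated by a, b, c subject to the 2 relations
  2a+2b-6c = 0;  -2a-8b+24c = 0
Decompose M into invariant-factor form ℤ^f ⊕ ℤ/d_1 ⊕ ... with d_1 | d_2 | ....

Answer: M ≅ ℤ^1 ⊕ ℤ/2 ⊕ ℤ/6

Derivation:
rank_ℚ(R)=2; free=3−2=1
SNF(R) diag = [2, 6] → torsion [2, 6]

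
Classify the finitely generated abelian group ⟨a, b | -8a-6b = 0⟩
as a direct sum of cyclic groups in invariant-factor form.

rank_ℚ(R)=1; free=2−1=1
SNF(R) diag = [2] → torsion [2]

Answer: M ≅ ℤ^1 ⊕ ℤ/2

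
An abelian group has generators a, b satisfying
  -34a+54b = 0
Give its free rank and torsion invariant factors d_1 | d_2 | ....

Answer: M ≅ ℤ^1 ⊕ ℤ/2

Derivation:
rank_ℚ(R)=1; free=2−1=1
SNF(R) diag = [2] → torsion [2]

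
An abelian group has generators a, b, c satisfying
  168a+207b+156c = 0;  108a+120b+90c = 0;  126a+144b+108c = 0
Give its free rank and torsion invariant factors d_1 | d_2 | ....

rank_ℚ(R)=3; free=3−3=0
SNF(R) diag = [3, 6, 18] → torsion [3, 6, 18]

Answer: M ≅ ℤ/3 ⊕ ℤ/6 ⊕ ℤ/18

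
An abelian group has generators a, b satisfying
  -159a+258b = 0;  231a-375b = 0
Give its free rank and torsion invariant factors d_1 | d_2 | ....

rank_ℚ(R)=2; free=2−2=0
SNF(R) diag = [3, 9] → torsion [3, 9]

Answer: M ≅ ℤ/3 ⊕ ℤ/9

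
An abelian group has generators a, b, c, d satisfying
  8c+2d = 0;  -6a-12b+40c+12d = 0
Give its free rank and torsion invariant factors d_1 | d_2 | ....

Answer: M ≅ ℤ^2 ⊕ ℤ/2 ⊕ ℤ/2

Derivation:
rank_ℚ(R)=2; free=4−2=2
SNF(R) diag = [2, 2] → torsion [2, 2]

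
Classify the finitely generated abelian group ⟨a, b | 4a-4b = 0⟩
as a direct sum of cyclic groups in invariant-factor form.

Answer: M ≅ ℤ^1 ⊕ ℤ/4

Derivation:
rank_ℚ(R)=1; free=2−1=1
SNF(R) diag = [4] → torsion [4]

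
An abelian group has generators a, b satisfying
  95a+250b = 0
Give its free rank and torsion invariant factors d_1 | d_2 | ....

rank_ℚ(R)=1; free=2−1=1
SNF(R) diag = [5] → torsion [5]

Answer: M ≅ ℤ^1 ⊕ ℤ/5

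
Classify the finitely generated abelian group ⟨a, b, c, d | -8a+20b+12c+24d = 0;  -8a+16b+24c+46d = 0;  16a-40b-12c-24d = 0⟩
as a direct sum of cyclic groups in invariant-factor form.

rank_ℚ(R)=3; free=4−3=1
SNF(R) diag = [2, 4, 12] → torsion [2, 4, 12]

Answer: M ≅ ℤ^1 ⊕ ℤ/2 ⊕ ℤ/4 ⊕ ℤ/12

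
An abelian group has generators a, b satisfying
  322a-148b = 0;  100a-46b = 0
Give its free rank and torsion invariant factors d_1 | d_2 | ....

rank_ℚ(R)=2; free=2−2=0
SNF(R) diag = [2, 6] → torsion [2, 6]

Answer: M ≅ ℤ/2 ⊕ ℤ/6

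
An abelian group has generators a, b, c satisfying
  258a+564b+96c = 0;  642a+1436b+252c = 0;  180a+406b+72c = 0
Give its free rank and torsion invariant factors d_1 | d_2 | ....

rank_ℚ(R)=3; free=3−3=0
SNF(R) diag = [2, 6, 12] → torsion [2, 6, 12]

Answer: M ≅ ℤ/2 ⊕ ℤ/6 ⊕ ℤ/12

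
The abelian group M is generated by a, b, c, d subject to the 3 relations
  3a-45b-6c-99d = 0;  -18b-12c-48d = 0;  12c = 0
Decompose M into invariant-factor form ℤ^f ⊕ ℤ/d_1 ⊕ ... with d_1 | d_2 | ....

Answer: M ≅ ℤ^1 ⊕ ℤ/3 ⊕ ℤ/6 ⊕ ℤ/12

Derivation:
rank_ℚ(R)=3; free=4−3=1
SNF(R) diag = [3, 6, 12] → torsion [3, 6, 12]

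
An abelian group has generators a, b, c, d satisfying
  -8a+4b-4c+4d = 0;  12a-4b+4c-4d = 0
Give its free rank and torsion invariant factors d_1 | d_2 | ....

rank_ℚ(R)=2; free=4−2=2
SNF(R) diag = [4, 4] → torsion [4, 4]

Answer: M ≅ ℤ^2 ⊕ ℤ/4 ⊕ ℤ/4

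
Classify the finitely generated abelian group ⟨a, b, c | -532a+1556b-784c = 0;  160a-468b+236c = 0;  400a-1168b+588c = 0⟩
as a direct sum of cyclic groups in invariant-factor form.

rank_ℚ(R)=3; free=3−3=0
SNF(R) diag = [4, 4, 12] → torsion [4, 4, 12]

Answer: M ≅ ℤ/4 ⊕ ℤ/4 ⊕ ℤ/12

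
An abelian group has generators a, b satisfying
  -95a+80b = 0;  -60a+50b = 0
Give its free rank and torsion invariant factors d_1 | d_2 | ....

Answer: M ≅ ℤ/5 ⊕ ℤ/10

Derivation:
rank_ℚ(R)=2; free=2−2=0
SNF(R) diag = [5, 10] → torsion [5, 10]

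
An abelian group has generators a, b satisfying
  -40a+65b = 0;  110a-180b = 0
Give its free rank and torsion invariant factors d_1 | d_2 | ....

Answer: M ≅ ℤ/5 ⊕ ℤ/10

Derivation:
rank_ℚ(R)=2; free=2−2=0
SNF(R) diag = [5, 10] → torsion [5, 10]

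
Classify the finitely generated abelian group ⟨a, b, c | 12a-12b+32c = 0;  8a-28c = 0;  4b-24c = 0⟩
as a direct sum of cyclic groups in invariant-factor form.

rank_ℚ(R)=3; free=3−3=0
SNF(R) diag = [4, 4, 4] → torsion [4, 4, 4]

Answer: M ≅ ℤ/4 ⊕ ℤ/4 ⊕ ℤ/4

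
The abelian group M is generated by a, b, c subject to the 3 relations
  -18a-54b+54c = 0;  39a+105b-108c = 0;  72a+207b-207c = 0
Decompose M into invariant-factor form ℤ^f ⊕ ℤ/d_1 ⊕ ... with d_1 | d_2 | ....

rank_ℚ(R)=3; free=3−3=0
SNF(R) diag = [3, 9, 18] → torsion [3, 9, 18]

Answer: M ≅ ℤ/3 ⊕ ℤ/9 ⊕ ℤ/18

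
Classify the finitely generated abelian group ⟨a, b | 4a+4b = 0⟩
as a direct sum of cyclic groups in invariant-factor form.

Answer: M ≅ ℤ^1 ⊕ ℤ/4

Derivation:
rank_ℚ(R)=1; free=2−1=1
SNF(R) diag = [4] → torsion [4]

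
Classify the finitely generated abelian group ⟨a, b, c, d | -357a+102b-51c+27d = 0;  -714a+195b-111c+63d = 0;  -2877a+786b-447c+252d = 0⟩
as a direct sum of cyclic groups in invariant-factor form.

rank_ℚ(R)=3; free=4−3=1
SNF(R) diag = [3, 9, 27] → torsion [3, 9, 27]

Answer: M ≅ ℤ^1 ⊕ ℤ/3 ⊕ ℤ/9 ⊕ ℤ/27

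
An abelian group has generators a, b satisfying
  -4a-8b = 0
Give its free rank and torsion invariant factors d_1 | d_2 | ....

Answer: M ≅ ℤ^1 ⊕ ℤ/4

Derivation:
rank_ℚ(R)=1; free=2−1=1
SNF(R) diag = [4] → torsion [4]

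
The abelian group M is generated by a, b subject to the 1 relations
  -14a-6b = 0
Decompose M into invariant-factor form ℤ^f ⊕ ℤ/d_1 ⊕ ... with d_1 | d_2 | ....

Answer: M ≅ ℤ^1 ⊕ ℤ/2

Derivation:
rank_ℚ(R)=1; free=2−1=1
SNF(R) diag = [2] → torsion [2]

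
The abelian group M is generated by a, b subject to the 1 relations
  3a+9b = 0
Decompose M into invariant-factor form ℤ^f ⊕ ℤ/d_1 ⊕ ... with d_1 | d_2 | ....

rank_ℚ(R)=1; free=2−1=1
SNF(R) diag = [3] → torsion [3]

Answer: M ≅ ℤ^1 ⊕ ℤ/3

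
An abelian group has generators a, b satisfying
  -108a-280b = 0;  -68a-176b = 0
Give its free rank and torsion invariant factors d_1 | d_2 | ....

rank_ℚ(R)=2; free=2−2=0
SNF(R) diag = [4, 8] → torsion [4, 8]

Answer: M ≅ ℤ/4 ⊕ ℤ/8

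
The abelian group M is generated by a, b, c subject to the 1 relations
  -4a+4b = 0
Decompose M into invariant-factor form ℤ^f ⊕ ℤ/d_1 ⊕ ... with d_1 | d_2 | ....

rank_ℚ(R)=1; free=3−1=2
SNF(R) diag = [4] → torsion [4]

Answer: M ≅ ℤ^2 ⊕ ℤ/4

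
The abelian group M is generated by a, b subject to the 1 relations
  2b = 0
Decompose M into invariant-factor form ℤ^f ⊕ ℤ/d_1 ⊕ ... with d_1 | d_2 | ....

Answer: M ≅ ℤ^1 ⊕ ℤ/2

Derivation:
rank_ℚ(R)=1; free=2−1=1
SNF(R) diag = [2] → torsion [2]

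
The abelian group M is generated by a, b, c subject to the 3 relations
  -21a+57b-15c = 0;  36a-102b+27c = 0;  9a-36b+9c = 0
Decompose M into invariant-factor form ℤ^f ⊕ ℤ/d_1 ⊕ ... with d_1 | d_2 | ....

Answer: M ≅ ℤ/3 ⊕ ℤ/3 ⊕ ℤ/9

Derivation:
rank_ℚ(R)=3; free=3−3=0
SNF(R) diag = [3, 3, 9] → torsion [3, 3, 9]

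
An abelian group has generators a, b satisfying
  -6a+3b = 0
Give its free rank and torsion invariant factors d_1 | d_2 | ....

Answer: M ≅ ℤ^1 ⊕ ℤ/3

Derivation:
rank_ℚ(R)=1; free=2−1=1
SNF(R) diag = [3] → torsion [3]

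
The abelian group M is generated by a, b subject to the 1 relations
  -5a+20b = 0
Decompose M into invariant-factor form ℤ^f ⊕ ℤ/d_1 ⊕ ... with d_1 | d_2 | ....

Answer: M ≅ ℤ^1 ⊕ ℤ/5

Derivation:
rank_ℚ(R)=1; free=2−1=1
SNF(R) diag = [5] → torsion [5]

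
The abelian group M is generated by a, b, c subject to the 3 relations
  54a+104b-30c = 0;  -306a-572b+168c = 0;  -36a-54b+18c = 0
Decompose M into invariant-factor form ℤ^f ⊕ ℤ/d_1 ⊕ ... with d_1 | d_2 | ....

Answer: M ≅ ℤ/2 ⊕ ℤ/6 ⊕ ℤ/18

Derivation:
rank_ℚ(R)=3; free=3−3=0
SNF(R) diag = [2, 6, 18] → torsion [2, 6, 18]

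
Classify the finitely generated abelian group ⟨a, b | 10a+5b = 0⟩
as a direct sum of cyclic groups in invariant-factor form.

rank_ℚ(R)=1; free=2−1=1
SNF(R) diag = [5] → torsion [5]

Answer: M ≅ ℤ^1 ⊕ ℤ/5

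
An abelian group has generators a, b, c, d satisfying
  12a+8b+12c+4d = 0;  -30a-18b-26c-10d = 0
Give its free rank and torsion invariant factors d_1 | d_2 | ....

rank_ℚ(R)=2; free=4−2=2
SNF(R) diag = [2, 4] → torsion [2, 4]

Answer: M ≅ ℤ^2 ⊕ ℤ/2 ⊕ ℤ/4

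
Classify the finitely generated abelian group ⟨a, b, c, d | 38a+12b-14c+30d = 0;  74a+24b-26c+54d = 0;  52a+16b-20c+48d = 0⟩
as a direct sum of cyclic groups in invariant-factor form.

rank_ℚ(R)=3; free=4−3=1
SNF(R) diag = [2, 4, 12] → torsion [2, 4, 12]

Answer: M ≅ ℤ^1 ⊕ ℤ/2 ⊕ ℤ/4 ⊕ ℤ/12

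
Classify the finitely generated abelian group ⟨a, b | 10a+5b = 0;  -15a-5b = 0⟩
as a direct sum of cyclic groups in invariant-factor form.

Answer: M ≅ ℤ/5 ⊕ ℤ/5

Derivation:
rank_ℚ(R)=2; free=2−2=0
SNF(R) diag = [5, 5] → torsion [5, 5]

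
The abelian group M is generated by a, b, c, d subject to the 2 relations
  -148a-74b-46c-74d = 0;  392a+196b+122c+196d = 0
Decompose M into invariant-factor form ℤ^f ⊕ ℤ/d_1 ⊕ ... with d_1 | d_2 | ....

rank_ℚ(R)=2; free=4−2=2
SNF(R) diag = [2, 6] → torsion [2, 6]

Answer: M ≅ ℤ^2 ⊕ ℤ/2 ⊕ ℤ/6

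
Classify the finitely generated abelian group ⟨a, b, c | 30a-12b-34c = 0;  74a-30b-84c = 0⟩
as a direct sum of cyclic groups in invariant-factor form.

Answer: M ≅ ℤ^1 ⊕ ℤ/2 ⊕ ℤ/2

Derivation:
rank_ℚ(R)=2; free=3−2=1
SNF(R) diag = [2, 2] → torsion [2, 2]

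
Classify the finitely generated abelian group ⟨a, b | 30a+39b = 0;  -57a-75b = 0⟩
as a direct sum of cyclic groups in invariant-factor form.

Answer: M ≅ ℤ/3 ⊕ ℤ/9

Derivation:
rank_ℚ(R)=2; free=2−2=0
SNF(R) diag = [3, 9] → torsion [3, 9]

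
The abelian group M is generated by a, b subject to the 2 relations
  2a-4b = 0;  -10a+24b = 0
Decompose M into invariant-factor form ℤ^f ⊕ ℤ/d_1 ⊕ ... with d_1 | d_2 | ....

Answer: M ≅ ℤ/2 ⊕ ℤ/4

Derivation:
rank_ℚ(R)=2; free=2−2=0
SNF(R) diag = [2, 4] → torsion [2, 4]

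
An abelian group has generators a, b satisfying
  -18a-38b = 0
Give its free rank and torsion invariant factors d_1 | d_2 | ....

Answer: M ≅ ℤ^1 ⊕ ℤ/2

Derivation:
rank_ℚ(R)=1; free=2−1=1
SNF(R) diag = [2] → torsion [2]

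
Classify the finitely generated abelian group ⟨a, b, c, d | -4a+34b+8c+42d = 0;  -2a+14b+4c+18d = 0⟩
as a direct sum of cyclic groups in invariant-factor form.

rank_ℚ(R)=2; free=4−2=2
SNF(R) diag = [2, 6] → torsion [2, 6]

Answer: M ≅ ℤ^2 ⊕ ℤ/2 ⊕ ℤ/6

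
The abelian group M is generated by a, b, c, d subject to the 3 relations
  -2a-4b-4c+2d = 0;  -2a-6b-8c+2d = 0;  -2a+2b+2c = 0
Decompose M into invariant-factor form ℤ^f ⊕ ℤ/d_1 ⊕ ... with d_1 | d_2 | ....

Answer: M ≅ ℤ^1 ⊕ ℤ/2 ⊕ ℤ/2 ⊕ ℤ/2

Derivation:
rank_ℚ(R)=3; free=4−3=1
SNF(R) diag = [2, 2, 2] → torsion [2, 2, 2]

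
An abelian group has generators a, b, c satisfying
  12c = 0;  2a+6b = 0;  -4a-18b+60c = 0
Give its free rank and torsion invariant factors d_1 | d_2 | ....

rank_ℚ(R)=3; free=3−3=0
SNF(R) diag = [2, 6, 12] → torsion [2, 6, 12]

Answer: M ≅ ℤ/2 ⊕ ℤ/6 ⊕ ℤ/12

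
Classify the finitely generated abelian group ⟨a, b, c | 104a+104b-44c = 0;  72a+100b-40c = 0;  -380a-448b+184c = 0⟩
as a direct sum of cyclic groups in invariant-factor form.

Answer: M ≅ ℤ/4 ⊕ ℤ/4 ⊕ ℤ/12

Derivation:
rank_ℚ(R)=3; free=3−3=0
SNF(R) diag = [4, 4, 12] → torsion [4, 4, 12]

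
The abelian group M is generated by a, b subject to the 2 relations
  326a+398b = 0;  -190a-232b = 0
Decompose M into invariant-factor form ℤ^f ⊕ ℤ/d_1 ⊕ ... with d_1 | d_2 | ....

rank_ℚ(R)=2; free=2−2=0
SNF(R) diag = [2, 6] → torsion [2, 6]

Answer: M ≅ ℤ/2 ⊕ ℤ/6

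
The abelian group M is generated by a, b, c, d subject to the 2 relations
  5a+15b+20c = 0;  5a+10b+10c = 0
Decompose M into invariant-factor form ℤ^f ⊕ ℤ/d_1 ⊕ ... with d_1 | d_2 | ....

Answer: M ≅ ℤ^2 ⊕ ℤ/5 ⊕ ℤ/5

Derivation:
rank_ℚ(R)=2; free=4−2=2
SNF(R) diag = [5, 5] → torsion [5, 5]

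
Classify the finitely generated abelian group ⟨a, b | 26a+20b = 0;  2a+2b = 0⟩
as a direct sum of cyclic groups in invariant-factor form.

Answer: M ≅ ℤ/2 ⊕ ℤ/6

Derivation:
rank_ℚ(R)=2; free=2−2=0
SNF(R) diag = [2, 6] → torsion [2, 6]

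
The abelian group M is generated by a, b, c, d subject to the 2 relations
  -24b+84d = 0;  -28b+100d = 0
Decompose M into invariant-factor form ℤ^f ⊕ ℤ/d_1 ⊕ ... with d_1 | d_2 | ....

Answer: M ≅ ℤ^2 ⊕ ℤ/4 ⊕ ℤ/12

Derivation:
rank_ℚ(R)=2; free=4−2=2
SNF(R) diag = [4, 12] → torsion [4, 12]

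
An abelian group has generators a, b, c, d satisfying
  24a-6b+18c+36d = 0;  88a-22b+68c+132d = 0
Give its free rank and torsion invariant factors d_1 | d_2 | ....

Answer: M ≅ ℤ^2 ⊕ ℤ/2 ⊕ ℤ/6

Derivation:
rank_ℚ(R)=2; free=4−2=2
SNF(R) diag = [2, 6] → torsion [2, 6]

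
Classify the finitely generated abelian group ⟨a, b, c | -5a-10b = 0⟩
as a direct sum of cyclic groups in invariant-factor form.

rank_ℚ(R)=1; free=3−1=2
SNF(R) diag = [5] → torsion [5]

Answer: M ≅ ℤ^2 ⊕ ℤ/5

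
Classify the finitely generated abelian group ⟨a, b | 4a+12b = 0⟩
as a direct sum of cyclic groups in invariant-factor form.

Answer: M ≅ ℤ^1 ⊕ ℤ/4

Derivation:
rank_ℚ(R)=1; free=2−1=1
SNF(R) diag = [4] → torsion [4]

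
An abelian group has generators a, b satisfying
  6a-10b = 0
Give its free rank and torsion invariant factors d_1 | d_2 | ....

Answer: M ≅ ℤ^1 ⊕ ℤ/2

Derivation:
rank_ℚ(R)=1; free=2−1=1
SNF(R) diag = [2] → torsion [2]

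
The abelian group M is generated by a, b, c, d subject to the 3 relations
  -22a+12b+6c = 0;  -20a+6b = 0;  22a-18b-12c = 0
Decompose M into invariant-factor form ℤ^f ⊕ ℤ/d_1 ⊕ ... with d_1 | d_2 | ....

rank_ℚ(R)=3; free=4−3=1
SNF(R) diag = [2, 6, 6] → torsion [2, 6, 6]

Answer: M ≅ ℤ^1 ⊕ ℤ/2 ⊕ ℤ/6 ⊕ ℤ/6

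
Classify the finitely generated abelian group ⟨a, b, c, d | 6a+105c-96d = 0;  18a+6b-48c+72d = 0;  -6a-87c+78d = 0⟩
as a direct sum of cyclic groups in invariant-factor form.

Answer: M ≅ ℤ^1 ⊕ ℤ/3 ⊕ ℤ/6 ⊕ ℤ/18

Derivation:
rank_ℚ(R)=3; free=4−3=1
SNF(R) diag = [3, 6, 18] → torsion [3, 6, 18]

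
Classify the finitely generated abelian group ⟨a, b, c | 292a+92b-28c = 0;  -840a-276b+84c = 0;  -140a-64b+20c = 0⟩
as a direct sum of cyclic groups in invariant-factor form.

rank_ℚ(R)=3; free=3−3=0
SNF(R) diag = [4, 12, 36] → torsion [4, 12, 36]

Answer: M ≅ ℤ/4 ⊕ ℤ/12 ⊕ ℤ/36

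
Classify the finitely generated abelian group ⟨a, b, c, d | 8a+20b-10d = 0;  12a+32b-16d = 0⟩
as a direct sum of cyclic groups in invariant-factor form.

Answer: M ≅ ℤ^2 ⊕ ℤ/2 ⊕ ℤ/4

Derivation:
rank_ℚ(R)=2; free=4−2=2
SNF(R) diag = [2, 4] → torsion [2, 4]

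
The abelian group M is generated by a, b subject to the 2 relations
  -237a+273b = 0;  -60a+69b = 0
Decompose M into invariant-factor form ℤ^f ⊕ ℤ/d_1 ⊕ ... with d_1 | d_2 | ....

Answer: M ≅ ℤ/3 ⊕ ℤ/9

Derivation:
rank_ℚ(R)=2; free=2−2=0
SNF(R) diag = [3, 9] → torsion [3, 9]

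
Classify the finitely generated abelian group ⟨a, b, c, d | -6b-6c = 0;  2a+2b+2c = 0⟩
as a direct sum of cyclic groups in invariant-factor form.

Answer: M ≅ ℤ^2 ⊕ ℤ/2 ⊕ ℤ/6

Derivation:
rank_ℚ(R)=2; free=4−2=2
SNF(R) diag = [2, 6] → torsion [2, 6]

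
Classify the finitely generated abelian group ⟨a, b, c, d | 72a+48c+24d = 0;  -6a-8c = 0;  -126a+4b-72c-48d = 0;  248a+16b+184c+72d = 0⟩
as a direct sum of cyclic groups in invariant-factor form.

Answer: M ≅ ℤ/2 ⊕ ℤ/4 ⊕ ℤ/8 ⊕ ℤ/24

Derivation:
rank_ℚ(R)=4; free=4−4=0
SNF(R) diag = [2, 4, 8, 24] → torsion [2, 4, 8, 24]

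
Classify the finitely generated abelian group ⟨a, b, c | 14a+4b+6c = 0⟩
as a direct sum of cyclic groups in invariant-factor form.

Answer: M ≅ ℤ^2 ⊕ ℤ/2

Derivation:
rank_ℚ(R)=1; free=3−1=2
SNF(R) diag = [2] → torsion [2]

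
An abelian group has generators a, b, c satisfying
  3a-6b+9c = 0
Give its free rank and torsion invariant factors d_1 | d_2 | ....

rank_ℚ(R)=1; free=3−1=2
SNF(R) diag = [3] → torsion [3]

Answer: M ≅ ℤ^2 ⊕ ℤ/3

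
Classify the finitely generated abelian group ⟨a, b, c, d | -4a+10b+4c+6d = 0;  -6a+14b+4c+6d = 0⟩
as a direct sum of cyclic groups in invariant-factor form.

Answer: M ≅ ℤ^2 ⊕ ℤ/2 ⊕ ℤ/2

Derivation:
rank_ℚ(R)=2; free=4−2=2
SNF(R) diag = [2, 2] → torsion [2, 2]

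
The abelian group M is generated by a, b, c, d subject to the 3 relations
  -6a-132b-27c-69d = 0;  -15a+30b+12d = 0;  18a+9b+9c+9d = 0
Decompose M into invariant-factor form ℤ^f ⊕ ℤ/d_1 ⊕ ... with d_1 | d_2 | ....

Answer: M ≅ ℤ^1 ⊕ ℤ/3 ⊕ ℤ/9 ⊕ ℤ/9

Derivation:
rank_ℚ(R)=3; free=4−3=1
SNF(R) diag = [3, 9, 9] → torsion [3, 9, 9]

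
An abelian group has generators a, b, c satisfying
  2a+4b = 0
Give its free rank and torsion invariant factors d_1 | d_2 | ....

rank_ℚ(R)=1; free=3−1=2
SNF(R) diag = [2] → torsion [2]

Answer: M ≅ ℤ^2 ⊕ ℤ/2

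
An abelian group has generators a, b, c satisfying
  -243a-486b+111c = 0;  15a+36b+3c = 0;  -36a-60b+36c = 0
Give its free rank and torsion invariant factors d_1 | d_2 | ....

rank_ℚ(R)=3; free=3−3=0
SNF(R) diag = [3, 6, 12] → torsion [3, 6, 12]

Answer: M ≅ ℤ/3 ⊕ ℤ/6 ⊕ ℤ/12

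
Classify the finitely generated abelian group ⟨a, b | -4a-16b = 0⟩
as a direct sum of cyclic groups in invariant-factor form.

Answer: M ≅ ℤ^1 ⊕ ℤ/4

Derivation:
rank_ℚ(R)=1; free=2−1=1
SNF(R) diag = [4] → torsion [4]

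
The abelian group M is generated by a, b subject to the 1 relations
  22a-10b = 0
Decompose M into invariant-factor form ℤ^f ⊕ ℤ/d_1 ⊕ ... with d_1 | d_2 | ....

rank_ℚ(R)=1; free=2−1=1
SNF(R) diag = [2] → torsion [2]

Answer: M ≅ ℤ^1 ⊕ ℤ/2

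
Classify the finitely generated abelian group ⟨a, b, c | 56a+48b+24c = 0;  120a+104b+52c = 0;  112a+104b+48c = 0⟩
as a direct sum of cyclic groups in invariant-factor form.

Answer: M ≅ ℤ/4 ⊕ ℤ/8 ⊕ ℤ/8

Derivation:
rank_ℚ(R)=3; free=3−3=0
SNF(R) diag = [4, 8, 8] → torsion [4, 8, 8]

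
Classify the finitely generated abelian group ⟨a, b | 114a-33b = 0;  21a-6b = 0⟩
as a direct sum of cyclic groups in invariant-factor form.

Answer: M ≅ ℤ/3 ⊕ ℤ/3

Derivation:
rank_ℚ(R)=2; free=2−2=0
SNF(R) diag = [3, 3] → torsion [3, 3]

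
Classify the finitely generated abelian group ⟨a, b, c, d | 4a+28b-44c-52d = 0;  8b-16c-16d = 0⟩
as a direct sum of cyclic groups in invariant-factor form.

Answer: M ≅ ℤ^2 ⊕ ℤ/4 ⊕ ℤ/8

Derivation:
rank_ℚ(R)=2; free=4−2=2
SNF(R) diag = [4, 8] → torsion [4, 8]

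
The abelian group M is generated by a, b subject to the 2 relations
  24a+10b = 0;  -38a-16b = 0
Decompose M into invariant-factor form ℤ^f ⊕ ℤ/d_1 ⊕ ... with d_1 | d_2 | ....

Answer: M ≅ ℤ/2 ⊕ ℤ/2

Derivation:
rank_ℚ(R)=2; free=2−2=0
SNF(R) diag = [2, 2] → torsion [2, 2]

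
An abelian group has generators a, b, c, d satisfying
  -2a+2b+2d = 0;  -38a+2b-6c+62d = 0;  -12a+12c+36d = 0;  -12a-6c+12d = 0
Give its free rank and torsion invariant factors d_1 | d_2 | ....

Answer: M ≅ ℤ/2 ⊕ ℤ/6 ⊕ ℤ/12 ⊕ ℤ/24

Derivation:
rank_ℚ(R)=4; free=4−4=0
SNF(R) diag = [2, 6, 12, 24] → torsion [2, 6, 12, 24]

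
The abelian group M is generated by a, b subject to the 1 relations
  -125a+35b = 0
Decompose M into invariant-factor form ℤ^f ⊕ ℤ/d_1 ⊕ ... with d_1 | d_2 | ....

Answer: M ≅ ℤ^1 ⊕ ℤ/5

Derivation:
rank_ℚ(R)=1; free=2−1=1
SNF(R) diag = [5] → torsion [5]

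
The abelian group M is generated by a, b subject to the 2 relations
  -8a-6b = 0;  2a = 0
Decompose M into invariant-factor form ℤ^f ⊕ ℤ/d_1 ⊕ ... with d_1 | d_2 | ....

rank_ℚ(R)=2; free=2−2=0
SNF(R) diag = [2, 6] → torsion [2, 6]

Answer: M ≅ ℤ/2 ⊕ ℤ/6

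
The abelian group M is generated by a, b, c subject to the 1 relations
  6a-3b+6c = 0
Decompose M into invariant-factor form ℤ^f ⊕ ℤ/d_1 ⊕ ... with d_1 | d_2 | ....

Answer: M ≅ ℤ^2 ⊕ ℤ/3

Derivation:
rank_ℚ(R)=1; free=3−1=2
SNF(R) diag = [3] → torsion [3]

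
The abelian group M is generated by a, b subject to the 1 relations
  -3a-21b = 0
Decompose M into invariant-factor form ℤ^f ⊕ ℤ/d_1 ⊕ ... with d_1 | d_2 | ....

rank_ℚ(R)=1; free=2−1=1
SNF(R) diag = [3] → torsion [3]

Answer: M ≅ ℤ^1 ⊕ ℤ/3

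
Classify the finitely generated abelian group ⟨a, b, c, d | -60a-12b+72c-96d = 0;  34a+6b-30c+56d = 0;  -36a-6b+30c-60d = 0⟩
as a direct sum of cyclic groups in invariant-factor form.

rank_ℚ(R)=3; free=4−3=1
SNF(R) diag = [2, 6, 12] → torsion [2, 6, 12]

Answer: M ≅ ℤ^1 ⊕ ℤ/2 ⊕ ℤ/6 ⊕ ℤ/12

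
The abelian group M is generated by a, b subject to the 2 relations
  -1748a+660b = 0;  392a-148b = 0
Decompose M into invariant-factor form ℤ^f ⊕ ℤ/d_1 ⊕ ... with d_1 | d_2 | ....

Answer: M ≅ ℤ/4 ⊕ ℤ/4

Derivation:
rank_ℚ(R)=2; free=2−2=0
SNF(R) diag = [4, 4] → torsion [4, 4]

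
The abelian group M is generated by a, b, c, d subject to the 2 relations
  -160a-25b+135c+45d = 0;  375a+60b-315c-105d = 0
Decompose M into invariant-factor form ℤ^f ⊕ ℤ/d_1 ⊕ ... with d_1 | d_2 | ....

Answer: M ≅ ℤ^2 ⊕ ℤ/5 ⊕ ℤ/15

Derivation:
rank_ℚ(R)=2; free=4−2=2
SNF(R) diag = [5, 15] → torsion [5, 15]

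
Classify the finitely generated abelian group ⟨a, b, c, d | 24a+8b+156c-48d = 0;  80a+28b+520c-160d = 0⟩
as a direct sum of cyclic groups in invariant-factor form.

rank_ℚ(R)=2; free=4−2=2
SNF(R) diag = [4, 4] → torsion [4, 4]

Answer: M ≅ ℤ^2 ⊕ ℤ/4 ⊕ ℤ/4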